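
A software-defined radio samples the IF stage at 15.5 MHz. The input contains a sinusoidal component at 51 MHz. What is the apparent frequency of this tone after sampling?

4.5 MHz

51 MHz mod fs = 4.5 MHz.
4.5 MHz ≤ fs/2 = 7.75 MHz, appears at 4.5 MHz.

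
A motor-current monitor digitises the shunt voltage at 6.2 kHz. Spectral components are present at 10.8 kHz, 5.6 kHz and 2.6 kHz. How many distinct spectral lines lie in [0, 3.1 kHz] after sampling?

fs/2 = 3.1 kHz.
10.8 kHz mod fs = 4.6 kHz.
4.6 kHz > fs/2 = 3.1 kHz, folds to fs − 4.6 kHz = 1.6 kHz.
5.6 kHz > fs/2 = 3.1 kHz, folds to fs − 5.6 kHz = 0.6 kHz.
2.6 kHz ≤ fs/2 = 3.1 kHz, passes unchanged.
Distinct values: {0.6 kHz, 1.6 kHz, 2.6 kHz} → 3.

3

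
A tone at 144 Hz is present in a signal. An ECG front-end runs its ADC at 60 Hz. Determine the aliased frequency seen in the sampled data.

144 Hz mod fs = 24 Hz.
24 Hz ≤ fs/2 = 30 Hz, appears at 24 Hz.

24 Hz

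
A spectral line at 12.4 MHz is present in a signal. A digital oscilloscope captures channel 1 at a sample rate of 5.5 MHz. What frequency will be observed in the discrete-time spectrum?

1.4 MHz

12.4 MHz mod fs = 1.4 MHz.
1.4 MHz ≤ fs/2 = 2.75 MHz, appears at 1.4 MHz.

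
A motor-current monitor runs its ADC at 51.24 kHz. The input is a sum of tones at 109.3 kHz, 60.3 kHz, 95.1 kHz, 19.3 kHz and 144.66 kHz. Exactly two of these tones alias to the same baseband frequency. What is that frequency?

fs/2 = 25.62 kHz.
109.3 kHz mod fs = 6.82 kHz.
6.82 kHz ≤ fs/2 = 25.62 kHz, appears at 6.82 kHz.
60.3 kHz mod fs = 9.06 kHz.
9.06 kHz ≤ fs/2 = 25.62 kHz, appears at 9.06 kHz.
95.1 kHz mod fs = 43.86 kHz.
43.86 kHz > fs/2 = 25.62 kHz, folds to fs − 43.86 kHz = 7.38 kHz.
19.3 kHz ≤ fs/2 = 25.62 kHz, passes unchanged.
144.66 kHz mod fs = 42.18 kHz.
42.18 kHz > fs/2 = 25.62 kHz, folds to fs − 42.18 kHz = 9.06 kHz.
60.3 kHz and 144.66 kHz both map to 9.06 kHz.

9.06 kHz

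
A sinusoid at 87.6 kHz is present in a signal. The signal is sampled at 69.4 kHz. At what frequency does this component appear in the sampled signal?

87.6 kHz mod fs = 18.2 kHz.
18.2 kHz ≤ fs/2 = 34.7 kHz, appears at 18.2 kHz.

18.2 kHz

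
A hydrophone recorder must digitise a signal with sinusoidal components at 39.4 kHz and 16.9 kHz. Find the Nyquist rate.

78.8 kHz

Highest-frequency component: 39.4 kHz.
Nyquist rate = 2 × 39.4 kHz = 78.8 kHz.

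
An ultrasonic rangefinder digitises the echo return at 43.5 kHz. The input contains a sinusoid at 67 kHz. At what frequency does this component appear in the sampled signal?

67 kHz mod fs = 23.5 kHz.
23.5 kHz > fs/2 = 21.75 kHz, folds to fs − 23.5 kHz = 20 kHz.

20 kHz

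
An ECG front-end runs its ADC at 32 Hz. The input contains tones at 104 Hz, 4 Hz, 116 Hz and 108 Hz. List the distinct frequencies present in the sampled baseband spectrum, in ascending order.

fs/2 = 16 Hz.
104 Hz mod fs = 8 Hz.
8 Hz ≤ fs/2 = 16 Hz, appears at 8 Hz.
4 Hz ≤ fs/2 = 16 Hz, passes unchanged.
116 Hz mod fs = 20 Hz.
20 Hz > fs/2 = 16 Hz, folds to fs − 20 Hz = 12 Hz.
108 Hz mod fs = 12 Hz.
12 Hz ≤ fs/2 = 16 Hz, appears at 12 Hz.
Distinct values: {4 Hz, 8 Hz, 12 Hz}.

4 Hz, 8 Hz, 12 Hz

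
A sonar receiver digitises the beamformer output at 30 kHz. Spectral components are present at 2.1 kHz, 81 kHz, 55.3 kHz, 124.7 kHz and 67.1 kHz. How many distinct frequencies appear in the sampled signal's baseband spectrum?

fs/2 = 15 kHz.
2.1 kHz ≤ fs/2 = 15 kHz, passes unchanged.
81 kHz mod fs = 21 kHz.
21 kHz > fs/2 = 15 kHz, folds to fs − 21 kHz = 9 kHz.
55.3 kHz mod fs = 25.3 kHz.
25.3 kHz > fs/2 = 15 kHz, folds to fs − 25.3 kHz = 4.7 kHz.
124.7 kHz mod fs = 4.7 kHz.
4.7 kHz ≤ fs/2 = 15 kHz, appears at 4.7 kHz.
67.1 kHz mod fs = 7.1 kHz.
7.1 kHz ≤ fs/2 = 15 kHz, appears at 7.1 kHz.
Distinct values: {2.1 kHz, 4.7 kHz, 7.1 kHz, 9 kHz} → 4.

4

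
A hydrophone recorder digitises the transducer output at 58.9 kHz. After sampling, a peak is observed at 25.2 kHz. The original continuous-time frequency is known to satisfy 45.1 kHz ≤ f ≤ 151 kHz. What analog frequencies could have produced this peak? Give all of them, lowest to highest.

84.1 kHz, 92.6 kHz, 143 kHz

Frequencies that alias to 25.2 kHz are k·fs ± 25.2 kHz for integer k ≥ 0.
k=0: 25.2 kHz.
k=1: 33.7 kHz, 84.1 kHz.
k=2: 92.6 kHz, 143 kHz.
k=3: 151.5 kHz, 201.9 kHz.
Within [45.1 kHz, 151 kHz]: 84.1 kHz, 92.6 kHz, 143 kHz.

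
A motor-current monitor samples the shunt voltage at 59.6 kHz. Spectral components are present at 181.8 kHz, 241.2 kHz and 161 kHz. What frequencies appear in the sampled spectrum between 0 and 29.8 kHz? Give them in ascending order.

2.8 kHz, 3 kHz, 17.8 kHz

fs/2 = 29.8 kHz.
181.8 kHz mod fs = 3 kHz.
3 kHz ≤ fs/2 = 29.8 kHz, appears at 3 kHz.
241.2 kHz mod fs = 2.8 kHz.
2.8 kHz ≤ fs/2 = 29.8 kHz, appears at 2.8 kHz.
161 kHz mod fs = 41.8 kHz.
41.8 kHz > fs/2 = 29.8 kHz, folds to fs − 41.8 kHz = 17.8 kHz.
Distinct values: {2.8 kHz, 3 kHz, 17.8 kHz}.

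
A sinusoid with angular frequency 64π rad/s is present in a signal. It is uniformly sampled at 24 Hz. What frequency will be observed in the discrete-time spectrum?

8 Hz

ω = 64π rad/s → f = ω/(2π) = 32 Hz.
32 Hz mod fs = 8 Hz.
8 Hz ≤ fs/2 = 12 Hz, appears at 8 Hz.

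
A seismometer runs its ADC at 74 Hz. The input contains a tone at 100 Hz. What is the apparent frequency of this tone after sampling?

26 Hz

100 Hz mod fs = 26 Hz.
26 Hz ≤ fs/2 = 37 Hz, appears at 26 Hz.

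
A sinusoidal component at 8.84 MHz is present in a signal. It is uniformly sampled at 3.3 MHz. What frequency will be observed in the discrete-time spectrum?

1.06 MHz

8.84 MHz mod fs = 2.24 MHz.
2.24 MHz > fs/2 = 1.65 MHz, folds to fs − 2.24 MHz = 1.06 MHz.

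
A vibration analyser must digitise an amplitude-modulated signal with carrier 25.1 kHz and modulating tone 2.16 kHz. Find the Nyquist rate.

54.52 kHz

AM sidebands sit at fc ± fm = 22.94 kHz and 27.26 kHz.
Highest-frequency component: 27.26 kHz.
Nyquist rate = 2 × 27.26 kHz = 54.52 kHz.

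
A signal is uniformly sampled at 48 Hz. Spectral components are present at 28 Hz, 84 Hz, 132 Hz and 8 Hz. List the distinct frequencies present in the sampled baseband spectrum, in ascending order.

fs/2 = 24 Hz.
28 Hz > fs/2 = 24 Hz, folds to fs − 28 Hz = 20 Hz.
84 Hz mod fs = 36 Hz.
36 Hz > fs/2 = 24 Hz, folds to fs − 36 Hz = 12 Hz.
132 Hz mod fs = 36 Hz.
36 Hz > fs/2 = 24 Hz, folds to fs − 36 Hz = 12 Hz.
8 Hz ≤ fs/2 = 24 Hz, passes unchanged.
Distinct values: {8 Hz, 12 Hz, 20 Hz}.

8 Hz, 12 Hz, 20 Hz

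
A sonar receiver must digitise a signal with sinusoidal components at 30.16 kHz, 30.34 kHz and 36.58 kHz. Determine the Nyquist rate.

73.16 kHz

Highest-frequency component: 36.58 kHz.
Nyquist rate = 2 × 36.58 kHz = 73.16 kHz.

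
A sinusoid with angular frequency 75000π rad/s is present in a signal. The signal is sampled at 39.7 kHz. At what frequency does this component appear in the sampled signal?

ω = 75000π rad/s → f = ω/(2π) = 37500 Hz = 37.5 kHz.
37.5 kHz > fs/2 = 19.85 kHz, folds to fs − 37.5 kHz = 2.2 kHz.

2.2 kHz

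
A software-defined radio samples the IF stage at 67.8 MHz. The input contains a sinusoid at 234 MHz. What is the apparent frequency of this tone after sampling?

30.6 MHz

234 MHz mod fs = 30.6 MHz.
30.6 MHz ≤ fs/2 = 33.9 MHz, appears at 30.6 MHz.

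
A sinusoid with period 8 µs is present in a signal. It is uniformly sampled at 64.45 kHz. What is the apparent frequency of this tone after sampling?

3.9 kHz

T = 8 µs → f = 1/T = 125 kHz.
125 kHz mod fs = 60.55 kHz.
60.55 kHz > fs/2 = 32.225 kHz, folds to fs − 60.55 kHz = 3.9 kHz.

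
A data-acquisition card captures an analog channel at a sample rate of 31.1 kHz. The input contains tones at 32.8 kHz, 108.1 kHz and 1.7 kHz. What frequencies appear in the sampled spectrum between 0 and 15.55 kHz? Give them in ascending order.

fs/2 = 15.55 kHz.
32.8 kHz mod fs = 1.7 kHz.
1.7 kHz ≤ fs/2 = 15.55 kHz, appears at 1.7 kHz.
108.1 kHz mod fs = 14.8 kHz.
14.8 kHz ≤ fs/2 = 15.55 kHz, appears at 14.8 kHz.
1.7 kHz ≤ fs/2 = 15.55 kHz, passes unchanged.
Distinct values: {1.7 kHz, 14.8 kHz}.

1.7 kHz, 14.8 kHz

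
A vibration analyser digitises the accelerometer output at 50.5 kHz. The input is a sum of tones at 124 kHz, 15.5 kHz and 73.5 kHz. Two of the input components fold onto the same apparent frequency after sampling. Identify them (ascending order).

73.5 kHz, 124 kHz

fs/2 = 25.25 kHz.
124 kHz mod fs = 23 kHz.
23 kHz ≤ fs/2 = 25.25 kHz, appears at 23 kHz.
15.5 kHz ≤ fs/2 = 25.25 kHz, passes unchanged.
73.5 kHz mod fs = 23 kHz.
23 kHz ≤ fs/2 = 25.25 kHz, appears at 23 kHz.
73.5 kHz and 124 kHz both map to 23 kHz.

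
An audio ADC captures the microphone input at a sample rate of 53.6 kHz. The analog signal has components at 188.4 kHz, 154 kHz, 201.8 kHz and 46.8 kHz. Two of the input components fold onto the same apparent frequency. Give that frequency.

fs/2 = 26.8 kHz.
188.4 kHz mod fs = 27.6 kHz.
27.6 kHz > fs/2 = 26.8 kHz, folds to fs − 27.6 kHz = 26 kHz.
154 kHz mod fs = 46.8 kHz.
46.8 kHz > fs/2 = 26.8 kHz, folds to fs − 46.8 kHz = 6.8 kHz.
201.8 kHz mod fs = 41 kHz.
41 kHz > fs/2 = 26.8 kHz, folds to fs − 41 kHz = 12.6 kHz.
46.8 kHz > fs/2 = 26.8 kHz, folds to fs − 46.8 kHz = 6.8 kHz.
46.8 kHz and 154 kHz both map to 6.8 kHz.

6.8 kHz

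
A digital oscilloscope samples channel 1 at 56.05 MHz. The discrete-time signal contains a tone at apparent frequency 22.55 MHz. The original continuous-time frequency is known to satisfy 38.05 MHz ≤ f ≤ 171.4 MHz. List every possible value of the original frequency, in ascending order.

Frequencies that alias to 22.55 MHz are k·fs ± 22.55 MHz for integer k ≥ 0.
k=0: 22.55 MHz.
k=1: 33.5 MHz, 78.6 MHz.
k=2: 89.55 MHz, 134.65 MHz.
k=3: 145.6 MHz, 190.7 MHz.
k=4: 201.65 MHz, 246.75 MHz.
Within [38.05 MHz, 171.4 MHz]: 78.6 MHz, 89.55 MHz, 134.65 MHz, 145.6 MHz.

78.6 MHz, 89.55 MHz, 134.65 MHz, 145.6 MHz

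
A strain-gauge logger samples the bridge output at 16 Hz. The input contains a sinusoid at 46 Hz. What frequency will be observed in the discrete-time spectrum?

46 Hz mod fs = 14 Hz.
14 Hz > fs/2 = 8 Hz, folds to fs − 14 Hz = 2 Hz.

2 Hz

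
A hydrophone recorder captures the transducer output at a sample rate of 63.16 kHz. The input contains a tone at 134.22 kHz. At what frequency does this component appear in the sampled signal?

134.22 kHz mod fs = 7.9 kHz.
7.9 kHz ≤ fs/2 = 31.58 kHz, appears at 7.9 kHz.

7.9 kHz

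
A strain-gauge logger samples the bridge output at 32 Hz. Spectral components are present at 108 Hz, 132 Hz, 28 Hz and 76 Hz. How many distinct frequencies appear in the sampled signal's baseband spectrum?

fs/2 = 16 Hz.
108 Hz mod fs = 12 Hz.
12 Hz ≤ fs/2 = 16 Hz, appears at 12 Hz.
132 Hz mod fs = 4 Hz.
4 Hz ≤ fs/2 = 16 Hz, appears at 4 Hz.
28 Hz > fs/2 = 16 Hz, folds to fs − 28 Hz = 4 Hz.
76 Hz mod fs = 12 Hz.
12 Hz ≤ fs/2 = 16 Hz, appears at 12 Hz.
Distinct values: {4 Hz, 12 Hz} → 2.

2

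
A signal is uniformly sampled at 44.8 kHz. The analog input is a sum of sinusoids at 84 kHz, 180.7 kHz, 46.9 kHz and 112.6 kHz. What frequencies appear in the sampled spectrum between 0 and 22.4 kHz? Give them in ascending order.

fs/2 = 22.4 kHz.
84 kHz mod fs = 39.2 kHz.
39.2 kHz > fs/2 = 22.4 kHz, folds to fs − 39.2 kHz = 5.6 kHz.
180.7 kHz mod fs = 1.5 kHz.
1.5 kHz ≤ fs/2 = 22.4 kHz, appears at 1.5 kHz.
46.9 kHz mod fs = 2.1 kHz.
2.1 kHz ≤ fs/2 = 22.4 kHz, appears at 2.1 kHz.
112.6 kHz mod fs = 23 kHz.
23 kHz > fs/2 = 22.4 kHz, folds to fs − 23 kHz = 21.8 kHz.
Distinct values: {1.5 kHz, 2.1 kHz, 5.6 kHz, 21.8 kHz}.

1.5 kHz, 2.1 kHz, 5.6 kHz, 21.8 kHz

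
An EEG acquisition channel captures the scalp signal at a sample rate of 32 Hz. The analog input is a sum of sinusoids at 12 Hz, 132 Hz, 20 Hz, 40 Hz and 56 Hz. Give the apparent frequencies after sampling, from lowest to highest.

fs/2 = 16 Hz.
12 Hz ≤ fs/2 = 16 Hz, passes unchanged.
132 Hz mod fs = 4 Hz.
4 Hz ≤ fs/2 = 16 Hz, appears at 4 Hz.
20 Hz > fs/2 = 16 Hz, folds to fs − 20 Hz = 12 Hz.
40 Hz mod fs = 8 Hz.
8 Hz ≤ fs/2 = 16 Hz, appears at 8 Hz.
56 Hz mod fs = 24 Hz.
24 Hz > fs/2 = 16 Hz, folds to fs − 24 Hz = 8 Hz.
Distinct values: {4 Hz, 8 Hz, 12 Hz}.

4 Hz, 8 Hz, 12 Hz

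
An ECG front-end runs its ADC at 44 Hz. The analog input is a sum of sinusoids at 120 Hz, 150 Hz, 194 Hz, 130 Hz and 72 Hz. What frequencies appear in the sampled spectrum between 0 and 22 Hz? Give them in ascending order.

2 Hz, 12 Hz, 16 Hz, 18 Hz

fs/2 = 22 Hz.
120 Hz mod fs = 32 Hz.
32 Hz > fs/2 = 22 Hz, folds to fs − 32 Hz = 12 Hz.
150 Hz mod fs = 18 Hz.
18 Hz ≤ fs/2 = 22 Hz, appears at 18 Hz.
194 Hz mod fs = 18 Hz.
18 Hz ≤ fs/2 = 22 Hz, appears at 18 Hz.
130 Hz mod fs = 42 Hz.
42 Hz > fs/2 = 22 Hz, folds to fs − 42 Hz = 2 Hz.
72 Hz mod fs = 28 Hz.
28 Hz > fs/2 = 22 Hz, folds to fs − 28 Hz = 16 Hz.
Distinct values: {2 Hz, 12 Hz, 16 Hz, 18 Hz}.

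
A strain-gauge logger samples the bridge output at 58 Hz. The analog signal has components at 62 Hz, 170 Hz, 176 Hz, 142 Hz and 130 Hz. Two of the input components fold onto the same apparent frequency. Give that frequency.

fs/2 = 29 Hz.
62 Hz mod fs = 4 Hz.
4 Hz ≤ fs/2 = 29 Hz, appears at 4 Hz.
170 Hz mod fs = 54 Hz.
54 Hz > fs/2 = 29 Hz, folds to fs − 54 Hz = 4 Hz.
176 Hz mod fs = 2 Hz.
2 Hz ≤ fs/2 = 29 Hz, appears at 2 Hz.
142 Hz mod fs = 26 Hz.
26 Hz ≤ fs/2 = 29 Hz, appears at 26 Hz.
130 Hz mod fs = 14 Hz.
14 Hz ≤ fs/2 = 29 Hz, appears at 14 Hz.
62 Hz and 170 Hz both map to 4 Hz.

4 Hz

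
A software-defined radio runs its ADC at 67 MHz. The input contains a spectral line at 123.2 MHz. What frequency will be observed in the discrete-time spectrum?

10.8 MHz

123.2 MHz mod fs = 56.2 MHz.
56.2 MHz > fs/2 = 33.5 MHz, folds to fs − 56.2 MHz = 10.8 MHz.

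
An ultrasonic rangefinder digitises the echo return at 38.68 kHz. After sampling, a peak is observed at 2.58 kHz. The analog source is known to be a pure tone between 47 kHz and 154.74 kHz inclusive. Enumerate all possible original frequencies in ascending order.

Frequencies that alias to 2.58 kHz are k·fs ± 2.58 kHz for integer k ≥ 0.
k=0: 2.58 kHz.
k=1: 36.1 kHz, 41.26 kHz.
k=2: 74.78 kHz, 79.94 kHz.
k=3: 113.46 kHz, 118.62 kHz.
k=4: 152.14 kHz, 157.3 kHz.
k=5: 190.82 kHz, 195.98 kHz.
Within [47 kHz, 154.74 kHz]: 74.78 kHz, 79.94 kHz, 113.46 kHz, 118.62 kHz, 152.14 kHz.

74.78 kHz, 79.94 kHz, 113.46 kHz, 118.62 kHz, 152.14 kHz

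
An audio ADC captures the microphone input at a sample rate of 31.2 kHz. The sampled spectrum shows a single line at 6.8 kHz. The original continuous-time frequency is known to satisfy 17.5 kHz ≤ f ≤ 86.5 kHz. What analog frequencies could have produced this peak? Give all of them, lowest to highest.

24.4 kHz, 38 kHz, 55.6 kHz, 69.2 kHz

Frequencies that alias to 6.8 kHz are k·fs ± 6.8 kHz for integer k ≥ 0.
k=0: 6.8 kHz.
k=1: 24.4 kHz, 38 kHz.
k=2: 55.6 kHz, 69.2 kHz.
k=3: 86.8 kHz, 100.4 kHz.
Within [17.5 kHz, 86.5 kHz]: 24.4 kHz, 38 kHz, 55.6 kHz, 69.2 kHz.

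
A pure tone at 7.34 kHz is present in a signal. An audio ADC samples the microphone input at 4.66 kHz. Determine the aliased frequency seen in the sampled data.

7.34 kHz mod fs = 2.68 kHz.
2.68 kHz > fs/2 = 2.33 kHz, folds to fs − 2.68 kHz = 1.98 kHz.

1.98 kHz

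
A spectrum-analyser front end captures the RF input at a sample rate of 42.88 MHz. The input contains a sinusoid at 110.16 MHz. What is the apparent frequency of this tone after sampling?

18.48 MHz

110.16 MHz mod fs = 24.4 MHz.
24.4 MHz > fs/2 = 21.44 MHz, folds to fs − 24.4 MHz = 18.48 MHz.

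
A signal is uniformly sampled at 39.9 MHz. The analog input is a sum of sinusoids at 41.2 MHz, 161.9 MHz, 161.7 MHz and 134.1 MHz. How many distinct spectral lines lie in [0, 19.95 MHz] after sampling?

fs/2 = 19.95 MHz.
41.2 MHz mod fs = 1.3 MHz.
1.3 MHz ≤ fs/2 = 19.95 MHz, appears at 1.3 MHz.
161.9 MHz mod fs = 2.3 MHz.
2.3 MHz ≤ fs/2 = 19.95 MHz, appears at 2.3 MHz.
161.7 MHz mod fs = 2.1 MHz.
2.1 MHz ≤ fs/2 = 19.95 MHz, appears at 2.1 MHz.
134.1 MHz mod fs = 14.4 MHz.
14.4 MHz ≤ fs/2 = 19.95 MHz, appears at 14.4 MHz.
Distinct values: {1.3 MHz, 2.1 MHz, 2.3 MHz, 14.4 MHz} → 4.

4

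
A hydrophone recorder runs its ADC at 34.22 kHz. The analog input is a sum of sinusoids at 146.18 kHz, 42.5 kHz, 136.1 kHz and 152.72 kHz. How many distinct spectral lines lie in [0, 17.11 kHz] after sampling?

4

fs/2 = 17.11 kHz.
146.18 kHz mod fs = 9.3 kHz.
9.3 kHz ≤ fs/2 = 17.11 kHz, appears at 9.3 kHz.
42.5 kHz mod fs = 8.28 kHz.
8.28 kHz ≤ fs/2 = 17.11 kHz, appears at 8.28 kHz.
136.1 kHz mod fs = 33.44 kHz.
33.44 kHz > fs/2 = 17.11 kHz, folds to fs − 33.44 kHz = 0.78 kHz.
152.72 kHz mod fs = 15.84 kHz.
15.84 kHz ≤ fs/2 = 17.11 kHz, appears at 15.84 kHz.
Distinct values: {0.78 kHz, 8.28 kHz, 9.3 kHz, 15.84 kHz} → 4.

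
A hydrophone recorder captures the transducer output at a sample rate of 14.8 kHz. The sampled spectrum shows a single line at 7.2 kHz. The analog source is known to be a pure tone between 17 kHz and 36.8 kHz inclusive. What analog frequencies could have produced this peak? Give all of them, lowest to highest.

Frequencies that alias to 7.2 kHz are k·fs ± 7.2 kHz for integer k ≥ 0.
k=0: 7.2 kHz.
k=1: 7.6 kHz, 22 kHz.
k=2: 22.4 kHz, 36.8 kHz.
k=3: 37.2 kHz, 51.6 kHz.
Within [17 kHz, 36.8 kHz]: 22 kHz, 22.4 kHz, 36.8 kHz.

22 kHz, 22.4 kHz, 36.8 kHz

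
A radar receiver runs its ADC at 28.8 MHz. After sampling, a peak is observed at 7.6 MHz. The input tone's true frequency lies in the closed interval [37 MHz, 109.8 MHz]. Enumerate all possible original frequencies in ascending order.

Frequencies that alias to 7.6 MHz are k·fs ± 7.6 MHz for integer k ≥ 0.
k=0: 7.6 MHz.
k=1: 21.2 MHz, 36.4 MHz.
k=2: 50 MHz, 65.2 MHz.
k=3: 78.8 MHz, 94 MHz.
k=4: 107.6 MHz, 122.8 MHz.
k=5: 136.4 MHz, 151.6 MHz.
Within [37 MHz, 109.8 MHz]: 50 MHz, 65.2 MHz, 78.8 MHz, 94 MHz, 107.6 MHz.

50 MHz, 65.2 MHz, 78.8 MHz, 94 MHz, 107.6 MHz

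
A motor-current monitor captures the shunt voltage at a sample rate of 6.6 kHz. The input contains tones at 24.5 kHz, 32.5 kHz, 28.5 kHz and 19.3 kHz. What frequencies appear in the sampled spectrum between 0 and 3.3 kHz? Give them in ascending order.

fs/2 = 3.3 kHz.
24.5 kHz mod fs = 4.7 kHz.
4.7 kHz > fs/2 = 3.3 kHz, folds to fs − 4.7 kHz = 1.9 kHz.
32.5 kHz mod fs = 6.1 kHz.
6.1 kHz > fs/2 = 3.3 kHz, folds to fs − 6.1 kHz = 0.5 kHz.
28.5 kHz mod fs = 2.1 kHz.
2.1 kHz ≤ fs/2 = 3.3 kHz, appears at 2.1 kHz.
19.3 kHz mod fs = 6.1 kHz.
6.1 kHz > fs/2 = 3.3 kHz, folds to fs − 6.1 kHz = 0.5 kHz.
Distinct values: {0.5 kHz, 1.9 kHz, 2.1 kHz}.

0.5 kHz, 1.9 kHz, 2.1 kHz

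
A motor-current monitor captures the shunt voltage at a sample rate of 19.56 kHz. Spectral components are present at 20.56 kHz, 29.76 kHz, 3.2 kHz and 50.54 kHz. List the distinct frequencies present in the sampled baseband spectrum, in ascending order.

fs/2 = 9.78 kHz.
20.56 kHz mod fs = 1 kHz.
1 kHz ≤ fs/2 = 9.78 kHz, appears at 1 kHz.
29.76 kHz mod fs = 10.2 kHz.
10.2 kHz > fs/2 = 9.78 kHz, folds to fs − 10.2 kHz = 9.36 kHz.
3.2 kHz ≤ fs/2 = 9.78 kHz, passes unchanged.
50.54 kHz mod fs = 11.42 kHz.
11.42 kHz > fs/2 = 9.78 kHz, folds to fs − 11.42 kHz = 8.14 kHz.
Distinct values: {1 kHz, 3.2 kHz, 8.14 kHz, 9.36 kHz}.

1 kHz, 3.2 kHz, 8.14 kHz, 9.36 kHz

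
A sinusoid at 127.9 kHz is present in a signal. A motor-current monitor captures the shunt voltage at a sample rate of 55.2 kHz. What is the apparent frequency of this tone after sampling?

17.5 kHz

127.9 kHz mod fs = 17.5 kHz.
17.5 kHz ≤ fs/2 = 27.6 kHz, appears at 17.5 kHz.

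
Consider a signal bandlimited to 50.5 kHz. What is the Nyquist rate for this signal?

101 kHz

Nyquist rate = 2 × 50.5 kHz = 101 kHz.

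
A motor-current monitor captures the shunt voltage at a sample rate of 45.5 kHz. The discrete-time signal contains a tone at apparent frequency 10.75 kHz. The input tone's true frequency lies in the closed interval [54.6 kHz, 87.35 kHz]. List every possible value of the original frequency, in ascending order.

Frequencies that alias to 10.75 kHz are k·fs ± 10.75 kHz for integer k ≥ 0.
k=0: 10.75 kHz.
k=1: 34.75 kHz, 56.25 kHz.
k=2: 80.25 kHz, 101.75 kHz.
k=3: 125.75 kHz, 147.25 kHz.
Within [54.6 kHz, 87.35 kHz]: 56.25 kHz, 80.25 kHz.

56.25 kHz, 80.25 kHz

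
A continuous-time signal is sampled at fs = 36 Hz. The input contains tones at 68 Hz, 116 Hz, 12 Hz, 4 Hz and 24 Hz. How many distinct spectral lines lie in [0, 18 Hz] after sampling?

3

fs/2 = 18 Hz.
68 Hz mod fs = 32 Hz.
32 Hz > fs/2 = 18 Hz, folds to fs − 32 Hz = 4 Hz.
116 Hz mod fs = 8 Hz.
8 Hz ≤ fs/2 = 18 Hz, appears at 8 Hz.
12 Hz ≤ fs/2 = 18 Hz, passes unchanged.
4 Hz ≤ fs/2 = 18 Hz, passes unchanged.
24 Hz > fs/2 = 18 Hz, folds to fs − 24 Hz = 12 Hz.
Distinct values: {4 Hz, 8 Hz, 12 Hz} → 3.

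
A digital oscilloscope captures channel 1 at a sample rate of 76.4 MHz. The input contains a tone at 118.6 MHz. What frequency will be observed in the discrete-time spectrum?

34.2 MHz

118.6 MHz mod fs = 42.2 MHz.
42.2 MHz > fs/2 = 38.2 MHz, folds to fs − 42.2 MHz = 34.2 MHz.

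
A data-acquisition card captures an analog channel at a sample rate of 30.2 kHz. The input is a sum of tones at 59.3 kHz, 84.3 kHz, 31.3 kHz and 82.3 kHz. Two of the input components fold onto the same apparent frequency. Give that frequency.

1.1 kHz

fs/2 = 15.1 kHz.
59.3 kHz mod fs = 29.1 kHz.
29.1 kHz > fs/2 = 15.1 kHz, folds to fs − 29.1 kHz = 1.1 kHz.
84.3 kHz mod fs = 23.9 kHz.
23.9 kHz > fs/2 = 15.1 kHz, folds to fs − 23.9 kHz = 6.3 kHz.
31.3 kHz mod fs = 1.1 kHz.
1.1 kHz ≤ fs/2 = 15.1 kHz, appears at 1.1 kHz.
82.3 kHz mod fs = 21.9 kHz.
21.9 kHz > fs/2 = 15.1 kHz, folds to fs − 21.9 kHz = 8.3 kHz.
31.3 kHz and 59.3 kHz both map to 1.1 kHz.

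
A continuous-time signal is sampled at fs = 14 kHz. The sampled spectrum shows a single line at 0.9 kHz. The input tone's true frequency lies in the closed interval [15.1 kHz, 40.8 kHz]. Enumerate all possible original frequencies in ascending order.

27.1 kHz, 28.9 kHz

Frequencies that alias to 0.9 kHz are k·fs ± 0.9 kHz for integer k ≥ 0.
k=0: 0.9 kHz.
k=1: 13.1 kHz, 14.9 kHz.
k=2: 27.1 kHz, 28.9 kHz.
k=3: 41.1 kHz, 42.9 kHz.
Within [15.1 kHz, 40.8 kHz]: 27.1 kHz, 28.9 kHz.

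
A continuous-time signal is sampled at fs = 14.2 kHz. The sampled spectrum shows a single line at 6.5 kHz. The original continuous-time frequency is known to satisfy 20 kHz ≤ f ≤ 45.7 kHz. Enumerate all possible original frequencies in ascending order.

Frequencies that alias to 6.5 kHz are k·fs ± 6.5 kHz for integer k ≥ 0.
k=0: 6.5 kHz.
k=1: 7.7 kHz, 20.7 kHz.
k=2: 21.9 kHz, 34.9 kHz.
k=3: 36.1 kHz, 49.1 kHz.
k=4: 50.3 kHz, 63.3 kHz.
Within [20 kHz, 45.7 kHz]: 20.7 kHz, 21.9 kHz, 34.9 kHz, 36.1 kHz.

20.7 kHz, 21.9 kHz, 34.9 kHz, 36.1 kHz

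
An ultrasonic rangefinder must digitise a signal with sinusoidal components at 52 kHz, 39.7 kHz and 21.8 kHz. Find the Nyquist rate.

Highest-frequency component: 52 kHz.
Nyquist rate = 2 × 52 kHz = 104 kHz.

104 kHz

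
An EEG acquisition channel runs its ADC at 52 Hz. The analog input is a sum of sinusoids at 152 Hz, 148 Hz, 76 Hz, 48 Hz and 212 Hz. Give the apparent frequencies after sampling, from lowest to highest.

fs/2 = 26 Hz.
152 Hz mod fs = 48 Hz.
48 Hz > fs/2 = 26 Hz, folds to fs − 48 Hz = 4 Hz.
148 Hz mod fs = 44 Hz.
44 Hz > fs/2 = 26 Hz, folds to fs − 44 Hz = 8 Hz.
76 Hz mod fs = 24 Hz.
24 Hz ≤ fs/2 = 26 Hz, appears at 24 Hz.
48 Hz > fs/2 = 26 Hz, folds to fs − 48 Hz = 4 Hz.
212 Hz mod fs = 4 Hz.
4 Hz ≤ fs/2 = 26 Hz, appears at 4 Hz.
Distinct values: {4 Hz, 8 Hz, 24 Hz}.

4 Hz, 8 Hz, 24 Hz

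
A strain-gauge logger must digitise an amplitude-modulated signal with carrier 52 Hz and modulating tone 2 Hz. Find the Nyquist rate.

AM sidebands sit at fc ± fm = 50 Hz and 54 Hz.
Highest-frequency component: 54 Hz.
Nyquist rate = 2 × 54 Hz = 108 Hz.

108 Hz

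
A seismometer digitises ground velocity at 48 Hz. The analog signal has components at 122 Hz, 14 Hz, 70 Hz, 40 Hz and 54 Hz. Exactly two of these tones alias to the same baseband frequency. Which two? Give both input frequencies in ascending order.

fs/2 = 24 Hz.
122 Hz mod fs = 26 Hz.
26 Hz > fs/2 = 24 Hz, folds to fs − 26 Hz = 22 Hz.
14 Hz ≤ fs/2 = 24 Hz, passes unchanged.
70 Hz mod fs = 22 Hz.
22 Hz ≤ fs/2 = 24 Hz, appears at 22 Hz.
40 Hz > fs/2 = 24 Hz, folds to fs − 40 Hz = 8 Hz.
54 Hz mod fs = 6 Hz.
6 Hz ≤ fs/2 = 24 Hz, appears at 6 Hz.
70 Hz and 122 Hz both map to 22 Hz.

70 Hz, 122 Hz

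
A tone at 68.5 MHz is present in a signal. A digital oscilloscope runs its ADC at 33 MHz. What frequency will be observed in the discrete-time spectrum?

2.5 MHz

68.5 MHz mod fs = 2.5 MHz.
2.5 MHz ≤ fs/2 = 16.5 MHz, appears at 2.5 MHz.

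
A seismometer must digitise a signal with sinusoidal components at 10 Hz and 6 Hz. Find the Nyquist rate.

Highest-frequency component: 10 Hz.
Nyquist rate = 2 × 10 Hz = 20 Hz.

20 Hz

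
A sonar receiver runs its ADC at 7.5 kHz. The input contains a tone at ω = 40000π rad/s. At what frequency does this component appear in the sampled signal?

ω = 40000π rad/s → f = ω/(2π) = 20000 Hz = 20 kHz.
20 kHz mod fs = 5 kHz.
5 kHz > fs/2 = 3.75 kHz, folds to fs − 5 kHz = 2.5 kHz.

2.5 kHz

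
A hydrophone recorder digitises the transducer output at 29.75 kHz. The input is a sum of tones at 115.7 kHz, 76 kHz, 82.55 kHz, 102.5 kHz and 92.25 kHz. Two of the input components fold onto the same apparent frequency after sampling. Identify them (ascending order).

76 kHz, 102.5 kHz

fs/2 = 14.875 kHz.
115.7 kHz mod fs = 26.45 kHz.
26.45 kHz > fs/2 = 14.875 kHz, folds to fs − 26.45 kHz = 3.3 kHz.
76 kHz mod fs = 16.5 kHz.
16.5 kHz > fs/2 = 14.875 kHz, folds to fs − 16.5 kHz = 13.25 kHz.
82.55 kHz mod fs = 23.05 kHz.
23.05 kHz > fs/2 = 14.875 kHz, folds to fs − 23.05 kHz = 6.7 kHz.
102.5 kHz mod fs = 13.25 kHz.
13.25 kHz ≤ fs/2 = 14.875 kHz, appears at 13.25 kHz.
92.25 kHz mod fs = 3 kHz.
3 kHz ≤ fs/2 = 14.875 kHz, appears at 3 kHz.
76 kHz and 102.5 kHz both map to 13.25 kHz.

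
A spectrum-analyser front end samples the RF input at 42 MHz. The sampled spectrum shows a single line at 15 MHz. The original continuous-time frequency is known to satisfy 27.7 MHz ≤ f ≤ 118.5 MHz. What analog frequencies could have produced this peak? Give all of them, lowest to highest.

57 MHz, 69 MHz, 99 MHz, 111 MHz

Frequencies that alias to 15 MHz are k·fs ± 15 MHz for integer k ≥ 0.
k=0: 15 MHz.
k=1: 27 MHz, 57 MHz.
k=2: 69 MHz, 99 MHz.
k=3: 111 MHz, 141 MHz.
k=4: 153 MHz, 183 MHz.
Within [27.7 MHz, 118.5 MHz]: 57 MHz, 69 MHz, 99 MHz, 111 MHz.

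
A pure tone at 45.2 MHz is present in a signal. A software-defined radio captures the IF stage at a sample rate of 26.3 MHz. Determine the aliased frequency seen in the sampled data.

7.4 MHz

45.2 MHz mod fs = 18.9 MHz.
18.9 MHz > fs/2 = 13.15 MHz, folds to fs − 18.9 MHz = 7.4 MHz.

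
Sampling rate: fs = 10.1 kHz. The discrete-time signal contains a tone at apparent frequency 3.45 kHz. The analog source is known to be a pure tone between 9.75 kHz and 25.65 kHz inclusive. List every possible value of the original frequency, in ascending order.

Frequencies that alias to 3.45 kHz are k·fs ± 3.45 kHz for integer k ≥ 0.
k=0: 3.45 kHz.
k=1: 6.65 kHz, 13.55 kHz.
k=2: 16.75 kHz, 23.65 kHz.
k=3: 26.85 kHz, 33.75 kHz.
Within [9.75 kHz, 25.65 kHz]: 13.55 kHz, 16.75 kHz, 23.65 kHz.

13.55 kHz, 16.75 kHz, 23.65 kHz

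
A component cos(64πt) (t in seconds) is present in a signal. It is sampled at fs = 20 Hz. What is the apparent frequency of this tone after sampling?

8 Hz

ω = 64π rad/s → f = ω/(2π) = 32 Hz.
32 Hz mod fs = 12 Hz.
12 Hz > fs/2 = 10 Hz, folds to fs − 12 Hz = 8 Hz.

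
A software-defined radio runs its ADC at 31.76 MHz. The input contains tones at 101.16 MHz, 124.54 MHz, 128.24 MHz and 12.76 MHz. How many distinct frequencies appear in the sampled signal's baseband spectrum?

4

fs/2 = 15.88 MHz.
101.16 MHz mod fs = 5.88 MHz.
5.88 MHz ≤ fs/2 = 15.88 MHz, appears at 5.88 MHz.
124.54 MHz mod fs = 29.26 MHz.
29.26 MHz > fs/2 = 15.88 MHz, folds to fs − 29.26 MHz = 2.5 MHz.
128.24 MHz mod fs = 1.2 MHz.
1.2 MHz ≤ fs/2 = 15.88 MHz, appears at 1.2 MHz.
12.76 MHz ≤ fs/2 = 15.88 MHz, passes unchanged.
Distinct values: {1.2 MHz, 2.5 MHz, 5.88 MHz, 12.76 MHz} → 4.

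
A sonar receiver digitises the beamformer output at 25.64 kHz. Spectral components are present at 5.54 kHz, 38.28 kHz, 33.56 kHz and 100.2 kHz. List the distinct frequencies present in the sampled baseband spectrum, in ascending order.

2.36 kHz, 5.54 kHz, 7.92 kHz, 12.64 kHz

fs/2 = 12.82 kHz.
5.54 kHz ≤ fs/2 = 12.82 kHz, passes unchanged.
38.28 kHz mod fs = 12.64 kHz.
12.64 kHz ≤ fs/2 = 12.82 kHz, appears at 12.64 kHz.
33.56 kHz mod fs = 7.92 kHz.
7.92 kHz ≤ fs/2 = 12.82 kHz, appears at 7.92 kHz.
100.2 kHz mod fs = 23.28 kHz.
23.28 kHz > fs/2 = 12.82 kHz, folds to fs − 23.28 kHz = 2.36 kHz.
Distinct values: {2.36 kHz, 5.54 kHz, 7.92 kHz, 12.64 kHz}.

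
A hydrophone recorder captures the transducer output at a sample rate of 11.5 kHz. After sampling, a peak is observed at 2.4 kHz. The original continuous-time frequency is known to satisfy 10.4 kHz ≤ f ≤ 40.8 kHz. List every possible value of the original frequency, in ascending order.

Frequencies that alias to 2.4 kHz are k·fs ± 2.4 kHz for integer k ≥ 0.
k=0: 2.4 kHz.
k=1: 9.1 kHz, 13.9 kHz.
k=2: 20.6 kHz, 25.4 kHz.
k=3: 32.1 kHz, 36.9 kHz.
k=4: 43.6 kHz, 48.4 kHz.
Within [10.4 kHz, 40.8 kHz]: 13.9 kHz, 20.6 kHz, 25.4 kHz, 32.1 kHz, 36.9 kHz.

13.9 kHz, 20.6 kHz, 25.4 kHz, 32.1 kHz, 36.9 kHz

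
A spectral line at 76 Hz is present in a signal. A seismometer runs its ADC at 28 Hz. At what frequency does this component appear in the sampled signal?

76 Hz mod fs = 20 Hz.
20 Hz > fs/2 = 14 Hz, folds to fs − 20 Hz = 8 Hz.

8 Hz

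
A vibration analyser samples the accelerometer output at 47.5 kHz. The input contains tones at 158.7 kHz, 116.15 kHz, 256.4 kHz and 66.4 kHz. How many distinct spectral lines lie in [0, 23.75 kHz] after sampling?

3

fs/2 = 23.75 kHz.
158.7 kHz mod fs = 16.2 kHz.
16.2 kHz ≤ fs/2 = 23.75 kHz, appears at 16.2 kHz.
116.15 kHz mod fs = 21.15 kHz.
21.15 kHz ≤ fs/2 = 23.75 kHz, appears at 21.15 kHz.
256.4 kHz mod fs = 18.9 kHz.
18.9 kHz ≤ fs/2 = 23.75 kHz, appears at 18.9 kHz.
66.4 kHz mod fs = 18.9 kHz.
18.9 kHz ≤ fs/2 = 23.75 kHz, appears at 18.9 kHz.
Distinct values: {16.2 kHz, 18.9 kHz, 21.15 kHz} → 3.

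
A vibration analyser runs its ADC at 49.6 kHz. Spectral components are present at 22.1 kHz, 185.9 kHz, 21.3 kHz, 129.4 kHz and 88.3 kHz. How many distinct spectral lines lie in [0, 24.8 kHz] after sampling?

fs/2 = 24.8 kHz.
22.1 kHz ≤ fs/2 = 24.8 kHz, passes unchanged.
185.9 kHz mod fs = 37.1 kHz.
37.1 kHz > fs/2 = 24.8 kHz, folds to fs − 37.1 kHz = 12.5 kHz.
21.3 kHz ≤ fs/2 = 24.8 kHz, passes unchanged.
129.4 kHz mod fs = 30.2 kHz.
30.2 kHz > fs/2 = 24.8 kHz, folds to fs − 30.2 kHz = 19.4 kHz.
88.3 kHz mod fs = 38.7 kHz.
38.7 kHz > fs/2 = 24.8 kHz, folds to fs − 38.7 kHz = 10.9 kHz.
Distinct values: {10.9 kHz, 12.5 kHz, 19.4 kHz, 21.3 kHz, 22.1 kHz} → 5.

5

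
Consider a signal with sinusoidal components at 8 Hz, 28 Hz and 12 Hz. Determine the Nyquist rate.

56 Hz

Highest-frequency component: 28 Hz.
Nyquist rate = 2 × 28 Hz = 56 Hz.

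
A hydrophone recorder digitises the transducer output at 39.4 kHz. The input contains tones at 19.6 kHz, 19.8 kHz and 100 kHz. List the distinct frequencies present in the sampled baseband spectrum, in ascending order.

fs/2 = 19.7 kHz.
19.6 kHz ≤ fs/2 = 19.7 kHz, passes unchanged.
19.8 kHz > fs/2 = 19.7 kHz, folds to fs − 19.8 kHz = 19.6 kHz.
100 kHz mod fs = 21.2 kHz.
21.2 kHz > fs/2 = 19.7 kHz, folds to fs − 21.2 kHz = 18.2 kHz.
Distinct values: {18.2 kHz, 19.6 kHz}.

18.2 kHz, 19.6 kHz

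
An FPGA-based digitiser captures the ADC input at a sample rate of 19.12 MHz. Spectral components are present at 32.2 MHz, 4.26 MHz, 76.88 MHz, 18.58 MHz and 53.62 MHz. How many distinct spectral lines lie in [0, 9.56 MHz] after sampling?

fs/2 = 9.56 MHz.
32.2 MHz mod fs = 13.08 MHz.
13.08 MHz > fs/2 = 9.56 MHz, folds to fs − 13.08 MHz = 6.04 MHz.
4.26 MHz ≤ fs/2 = 9.56 MHz, passes unchanged.
76.88 MHz mod fs = 0.4 MHz.
0.4 MHz ≤ fs/2 = 9.56 MHz, appears at 0.4 MHz.
18.58 MHz > fs/2 = 9.56 MHz, folds to fs − 18.58 MHz = 0.54 MHz.
53.62 MHz mod fs = 15.38 MHz.
15.38 MHz > fs/2 = 9.56 MHz, folds to fs − 15.38 MHz = 3.74 MHz.
Distinct values: {0.4 MHz, 0.54 MHz, 3.74 MHz, 4.26 MHz, 6.04 MHz} → 5.

5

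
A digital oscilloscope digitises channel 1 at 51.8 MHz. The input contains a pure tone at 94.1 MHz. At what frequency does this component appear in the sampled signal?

9.5 MHz

94.1 MHz mod fs = 42.3 MHz.
42.3 MHz > fs/2 = 25.9 MHz, folds to fs − 42.3 MHz = 9.5 MHz.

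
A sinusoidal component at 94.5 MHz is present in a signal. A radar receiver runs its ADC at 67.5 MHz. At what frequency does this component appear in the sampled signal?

27 MHz

94.5 MHz mod fs = 27 MHz.
27 MHz ≤ fs/2 = 33.75 MHz, appears at 27 MHz.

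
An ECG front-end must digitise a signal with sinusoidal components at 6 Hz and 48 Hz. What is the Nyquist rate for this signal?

Highest-frequency component: 48 Hz.
Nyquist rate = 2 × 48 Hz = 96 Hz.

96 Hz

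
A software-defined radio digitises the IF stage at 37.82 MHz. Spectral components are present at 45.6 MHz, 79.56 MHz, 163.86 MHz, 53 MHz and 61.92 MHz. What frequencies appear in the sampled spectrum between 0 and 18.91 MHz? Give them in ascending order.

3.92 MHz, 7.78 MHz, 12.58 MHz, 13.72 MHz, 15.18 MHz

fs/2 = 18.91 MHz.
45.6 MHz mod fs = 7.78 MHz.
7.78 MHz ≤ fs/2 = 18.91 MHz, appears at 7.78 MHz.
79.56 MHz mod fs = 3.92 MHz.
3.92 MHz ≤ fs/2 = 18.91 MHz, appears at 3.92 MHz.
163.86 MHz mod fs = 12.58 MHz.
12.58 MHz ≤ fs/2 = 18.91 MHz, appears at 12.58 MHz.
53 MHz mod fs = 15.18 MHz.
15.18 MHz ≤ fs/2 = 18.91 MHz, appears at 15.18 MHz.
61.92 MHz mod fs = 24.1 MHz.
24.1 MHz > fs/2 = 18.91 MHz, folds to fs − 24.1 MHz = 13.72 MHz.
Distinct values: {3.92 MHz, 7.78 MHz, 12.58 MHz, 13.72 MHz, 15.18 MHz}.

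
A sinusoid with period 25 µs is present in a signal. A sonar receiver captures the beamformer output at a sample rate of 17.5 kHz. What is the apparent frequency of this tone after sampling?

5 kHz

T = 25 µs → f = 1/T = 40 kHz.
40 kHz mod fs = 5 kHz.
5 kHz ≤ fs/2 = 8.75 kHz, appears at 5 kHz.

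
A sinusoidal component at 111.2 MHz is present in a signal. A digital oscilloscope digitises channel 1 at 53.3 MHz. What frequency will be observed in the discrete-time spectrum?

4.6 MHz

111.2 MHz mod fs = 4.6 MHz.
4.6 MHz ≤ fs/2 = 26.65 MHz, appears at 4.6 MHz.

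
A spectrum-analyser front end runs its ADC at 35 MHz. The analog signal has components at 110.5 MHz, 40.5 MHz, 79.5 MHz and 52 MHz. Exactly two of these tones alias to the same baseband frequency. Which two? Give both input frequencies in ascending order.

40.5 MHz, 110.5 MHz

fs/2 = 17.5 MHz.
110.5 MHz mod fs = 5.5 MHz.
5.5 MHz ≤ fs/2 = 17.5 MHz, appears at 5.5 MHz.
40.5 MHz mod fs = 5.5 MHz.
5.5 MHz ≤ fs/2 = 17.5 MHz, appears at 5.5 MHz.
79.5 MHz mod fs = 9.5 MHz.
9.5 MHz ≤ fs/2 = 17.5 MHz, appears at 9.5 MHz.
52 MHz mod fs = 17 MHz.
17 MHz ≤ fs/2 = 17.5 MHz, appears at 17 MHz.
40.5 MHz and 110.5 MHz both map to 5.5 MHz.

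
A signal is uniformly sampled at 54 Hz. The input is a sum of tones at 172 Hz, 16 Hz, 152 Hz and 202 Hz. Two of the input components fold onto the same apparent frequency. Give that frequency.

10 Hz

fs/2 = 27 Hz.
172 Hz mod fs = 10 Hz.
10 Hz ≤ fs/2 = 27 Hz, appears at 10 Hz.
16 Hz ≤ fs/2 = 27 Hz, passes unchanged.
152 Hz mod fs = 44 Hz.
44 Hz > fs/2 = 27 Hz, folds to fs − 44 Hz = 10 Hz.
202 Hz mod fs = 40 Hz.
40 Hz > fs/2 = 27 Hz, folds to fs − 40 Hz = 14 Hz.
152 Hz and 172 Hz both map to 10 Hz.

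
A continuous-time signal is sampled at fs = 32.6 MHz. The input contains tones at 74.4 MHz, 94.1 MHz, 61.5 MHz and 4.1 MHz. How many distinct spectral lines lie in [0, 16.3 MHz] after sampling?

fs/2 = 16.3 MHz.
74.4 MHz mod fs = 9.2 MHz.
9.2 MHz ≤ fs/2 = 16.3 MHz, appears at 9.2 MHz.
94.1 MHz mod fs = 28.9 MHz.
28.9 MHz > fs/2 = 16.3 MHz, folds to fs − 28.9 MHz = 3.7 MHz.
61.5 MHz mod fs = 28.9 MHz.
28.9 MHz > fs/2 = 16.3 MHz, folds to fs − 28.9 MHz = 3.7 MHz.
4.1 MHz ≤ fs/2 = 16.3 MHz, passes unchanged.
Distinct values: {3.7 MHz, 4.1 MHz, 9.2 MHz} → 3.

3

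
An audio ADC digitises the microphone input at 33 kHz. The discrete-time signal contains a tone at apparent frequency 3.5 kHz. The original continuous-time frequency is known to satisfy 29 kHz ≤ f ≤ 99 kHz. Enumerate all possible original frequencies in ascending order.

29.5 kHz, 36.5 kHz, 62.5 kHz, 69.5 kHz, 95.5 kHz

Frequencies that alias to 3.5 kHz are k·fs ± 3.5 kHz for integer k ≥ 0.
k=0: 3.5 kHz.
k=1: 29.5 kHz, 36.5 kHz.
k=2: 62.5 kHz, 69.5 kHz.
k=3: 95.5 kHz, 102.5 kHz.
k=4: 128.5 kHz, 135.5 kHz.
Within [29 kHz, 99 kHz]: 29.5 kHz, 36.5 kHz, 62.5 kHz, 69.5 kHz, 95.5 kHz.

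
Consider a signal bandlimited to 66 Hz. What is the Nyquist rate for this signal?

Nyquist rate = 2 × 66 Hz = 132 Hz.

132 Hz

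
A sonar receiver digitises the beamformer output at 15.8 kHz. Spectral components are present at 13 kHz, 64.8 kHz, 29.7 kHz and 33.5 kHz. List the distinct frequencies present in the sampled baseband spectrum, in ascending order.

fs/2 = 7.9 kHz.
13 kHz > fs/2 = 7.9 kHz, folds to fs − 13 kHz = 2.8 kHz.
64.8 kHz mod fs = 1.6 kHz.
1.6 kHz ≤ fs/2 = 7.9 kHz, appears at 1.6 kHz.
29.7 kHz mod fs = 13.9 kHz.
13.9 kHz > fs/2 = 7.9 kHz, folds to fs − 13.9 kHz = 1.9 kHz.
33.5 kHz mod fs = 1.9 kHz.
1.9 kHz ≤ fs/2 = 7.9 kHz, appears at 1.9 kHz.
Distinct values: {1.6 kHz, 1.9 kHz, 2.8 kHz}.

1.6 kHz, 1.9 kHz, 2.8 kHz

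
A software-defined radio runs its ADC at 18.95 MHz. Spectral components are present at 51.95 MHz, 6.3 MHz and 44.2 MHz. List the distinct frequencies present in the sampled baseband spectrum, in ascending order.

4.9 MHz, 6.3 MHz

fs/2 = 9.475 MHz.
51.95 MHz mod fs = 14.05 MHz.
14.05 MHz > fs/2 = 9.475 MHz, folds to fs − 14.05 MHz = 4.9 MHz.
6.3 MHz ≤ fs/2 = 9.475 MHz, passes unchanged.
44.2 MHz mod fs = 6.3 MHz.
6.3 MHz ≤ fs/2 = 9.475 MHz, appears at 6.3 MHz.
Distinct values: {4.9 MHz, 6.3 MHz}.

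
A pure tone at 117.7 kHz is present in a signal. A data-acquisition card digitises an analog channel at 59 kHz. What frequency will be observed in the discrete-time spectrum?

117.7 kHz mod fs = 58.7 kHz.
58.7 kHz > fs/2 = 29.5 kHz, folds to fs − 58.7 kHz = 0.3 kHz.

0.3 kHz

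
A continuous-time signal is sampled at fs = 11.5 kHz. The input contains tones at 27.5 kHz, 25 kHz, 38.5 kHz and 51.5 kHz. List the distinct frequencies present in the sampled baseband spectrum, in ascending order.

fs/2 = 5.75 kHz.
27.5 kHz mod fs = 4.5 kHz.
4.5 kHz ≤ fs/2 = 5.75 kHz, appears at 4.5 kHz.
25 kHz mod fs = 2 kHz.
2 kHz ≤ fs/2 = 5.75 kHz, appears at 2 kHz.
38.5 kHz mod fs = 4 kHz.
4 kHz ≤ fs/2 = 5.75 kHz, appears at 4 kHz.
51.5 kHz mod fs = 5.5 kHz.
5.5 kHz ≤ fs/2 = 5.75 kHz, appears at 5.5 kHz.
Distinct values: {2 kHz, 4 kHz, 4.5 kHz, 5.5 kHz}.

2 kHz, 4 kHz, 4.5 kHz, 5.5 kHz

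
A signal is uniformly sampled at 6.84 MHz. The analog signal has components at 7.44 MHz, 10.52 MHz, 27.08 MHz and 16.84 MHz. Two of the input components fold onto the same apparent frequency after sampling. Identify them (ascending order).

fs/2 = 3.42 MHz.
7.44 MHz mod fs = 0.6 MHz.
0.6 MHz ≤ fs/2 = 3.42 MHz, appears at 0.6 MHz.
10.52 MHz mod fs = 3.68 MHz.
3.68 MHz > fs/2 = 3.42 MHz, folds to fs − 3.68 MHz = 3.16 MHz.
27.08 MHz mod fs = 6.56 MHz.
6.56 MHz > fs/2 = 3.42 MHz, folds to fs − 6.56 MHz = 0.28 MHz.
16.84 MHz mod fs = 3.16 MHz.
3.16 MHz ≤ fs/2 = 3.42 MHz, appears at 3.16 MHz.
10.52 MHz and 16.84 MHz both map to 3.16 MHz.

10.52 MHz, 16.84 MHz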